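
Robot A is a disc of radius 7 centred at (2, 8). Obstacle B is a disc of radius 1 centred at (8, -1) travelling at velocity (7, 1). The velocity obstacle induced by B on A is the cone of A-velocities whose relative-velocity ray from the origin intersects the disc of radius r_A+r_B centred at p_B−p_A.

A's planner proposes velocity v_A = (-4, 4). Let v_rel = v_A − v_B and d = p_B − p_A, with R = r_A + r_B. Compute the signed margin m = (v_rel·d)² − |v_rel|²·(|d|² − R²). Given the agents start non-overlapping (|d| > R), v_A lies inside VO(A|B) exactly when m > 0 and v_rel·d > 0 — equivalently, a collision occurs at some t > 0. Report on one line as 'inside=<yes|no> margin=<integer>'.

d = (6, -9),  |d|² = 117;  R = 7+1 = 8,  c = 117−8² = 53
v_rel = (-11, 3),  |v_rel|² = 130;  v_rel·d = (-11)·(6) + (3)·(-9) = -93
130·t² + 186·t + 53 = 0  ⇒  m = (-93)² − 130·53 = 1759
m = 1759 > 0,  v_rel·d = -93 < 0  ⇒  outside

inside=no margin=1759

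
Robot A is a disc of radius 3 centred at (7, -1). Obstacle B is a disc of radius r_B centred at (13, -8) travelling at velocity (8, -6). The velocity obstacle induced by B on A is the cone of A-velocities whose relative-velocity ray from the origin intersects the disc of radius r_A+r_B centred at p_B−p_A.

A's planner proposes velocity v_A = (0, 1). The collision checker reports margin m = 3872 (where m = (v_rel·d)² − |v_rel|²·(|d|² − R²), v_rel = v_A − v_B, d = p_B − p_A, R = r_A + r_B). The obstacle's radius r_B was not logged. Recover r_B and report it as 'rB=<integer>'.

m = 3872
d = (6, -7);  v_rel = (-8, 7),  |v_rel|² = 113
v_rel×d = (-8)·(-7) − (7)·(6) = 14
since m = R²·113 − 14²:  R² = (196 + 3872) / 113 = 36
R = √36 = 6  ⇒  r_B = 6 − 3 = 3

rB=3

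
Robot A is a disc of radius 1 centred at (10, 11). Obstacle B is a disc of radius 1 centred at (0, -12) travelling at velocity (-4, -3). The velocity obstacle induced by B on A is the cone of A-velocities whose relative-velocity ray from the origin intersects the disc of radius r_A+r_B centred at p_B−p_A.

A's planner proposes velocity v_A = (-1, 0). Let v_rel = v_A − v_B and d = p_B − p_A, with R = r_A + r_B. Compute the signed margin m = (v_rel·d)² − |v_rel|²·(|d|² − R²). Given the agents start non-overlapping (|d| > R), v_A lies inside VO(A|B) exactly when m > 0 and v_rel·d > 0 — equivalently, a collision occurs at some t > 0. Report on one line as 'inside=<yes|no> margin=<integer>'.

d = (-10, -23),  |d|² = 629;  R = 1+1 = 2,  c = 629−2² = 625
v_rel = (3, 3),  |v_rel|² = 18;  v_rel·d = (3)·(-10) + (3)·(-23) = -99
18·t² + 198·t + 625 = 0  ⇒  m = (-99)² − 18·625 = -1449
m = -1449 < 0,  v_rel·d = -99 < 0  ⇒  outside

inside=no margin=-1449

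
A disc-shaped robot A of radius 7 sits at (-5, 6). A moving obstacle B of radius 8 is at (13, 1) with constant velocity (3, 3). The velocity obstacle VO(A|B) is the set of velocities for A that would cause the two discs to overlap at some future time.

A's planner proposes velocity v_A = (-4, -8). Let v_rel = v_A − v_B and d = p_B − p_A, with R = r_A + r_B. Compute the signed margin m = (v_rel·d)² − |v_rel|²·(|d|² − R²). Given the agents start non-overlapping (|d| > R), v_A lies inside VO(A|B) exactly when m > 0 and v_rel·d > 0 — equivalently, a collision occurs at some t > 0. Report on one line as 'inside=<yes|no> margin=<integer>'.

d = (18, -5),  |d|² = 349;  R = 7+8 = 15,  c = 349−15² = 124
v_rel = (-7, -11),  |v_rel|² = 170;  v_rel·d = (-7)·(18) + (-11)·(-5) = -71
170·t² + 142·t + 124 = 0  ⇒  m = (-71)² − 170·124 = -16039
m = -16039 < 0,  v_rel·d = -71 < 0  ⇒  outside

inside=no margin=-16039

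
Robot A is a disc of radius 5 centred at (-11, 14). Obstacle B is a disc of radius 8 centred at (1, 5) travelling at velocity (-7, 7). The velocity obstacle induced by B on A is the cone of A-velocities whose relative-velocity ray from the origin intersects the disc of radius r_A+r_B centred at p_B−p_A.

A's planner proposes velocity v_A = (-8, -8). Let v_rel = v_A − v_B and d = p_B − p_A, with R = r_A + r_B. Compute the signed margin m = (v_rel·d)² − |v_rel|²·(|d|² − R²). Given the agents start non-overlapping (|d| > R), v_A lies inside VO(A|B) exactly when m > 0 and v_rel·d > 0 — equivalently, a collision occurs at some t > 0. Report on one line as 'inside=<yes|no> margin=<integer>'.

d = (12, -9),  |d|² = 225;  R = 5+8 = 13,  c = 225−13² = 56
v_rel = (-1, -15),  |v_rel|² = 226;  v_rel·d = (-1)·(12) + (-15)·(-9) = 123
226·t² − 246·t + 56 = 0  ⇒  m = 123² − 226·56 = 2473
m = 2473 > 0,  v_rel·d = 123 > 0  ⇒  inside

inside=yes margin=2473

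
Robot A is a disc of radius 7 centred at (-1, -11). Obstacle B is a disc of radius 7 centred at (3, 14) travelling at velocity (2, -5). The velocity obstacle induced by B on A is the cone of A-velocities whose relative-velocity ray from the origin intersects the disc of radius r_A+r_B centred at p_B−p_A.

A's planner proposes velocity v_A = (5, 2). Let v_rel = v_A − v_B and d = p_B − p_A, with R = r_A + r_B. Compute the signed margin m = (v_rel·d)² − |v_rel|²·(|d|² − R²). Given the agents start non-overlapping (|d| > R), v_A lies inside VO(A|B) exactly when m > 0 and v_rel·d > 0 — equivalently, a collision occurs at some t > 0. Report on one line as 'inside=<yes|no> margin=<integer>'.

d = (4, 25),  |d|² = 641;  R = 7+7 = 14,  c = 641−14² = 445
v_rel = (3, 7),  |v_rel|² = 58;  v_rel·d = (3)·(4) + (7)·(25) = 187
58·t² − 374·t + 445 = 0  ⇒  m = 187² − 58·445 = 9159
m = 9159 > 0,  v_rel·d = 187 > 0  ⇒  inside

inside=yes margin=9159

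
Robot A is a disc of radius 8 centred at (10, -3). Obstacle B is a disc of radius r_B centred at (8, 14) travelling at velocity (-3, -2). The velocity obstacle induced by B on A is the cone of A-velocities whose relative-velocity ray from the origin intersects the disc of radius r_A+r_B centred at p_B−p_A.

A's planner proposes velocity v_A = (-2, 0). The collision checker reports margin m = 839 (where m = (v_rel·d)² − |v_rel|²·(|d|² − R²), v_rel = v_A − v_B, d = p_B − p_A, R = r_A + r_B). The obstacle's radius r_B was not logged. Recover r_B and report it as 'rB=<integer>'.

m = 839
d = (-2, 17);  v_rel = (1, 2),  |v_rel|² = 5
v_rel×d = (1)·(17) − (2)·(-2) = 21
since m = R²·5 − 21²:  R² = (441 + 839) / 5 = 256
R = √256 = 16  ⇒  r_B = 16 − 8 = 8

rB=8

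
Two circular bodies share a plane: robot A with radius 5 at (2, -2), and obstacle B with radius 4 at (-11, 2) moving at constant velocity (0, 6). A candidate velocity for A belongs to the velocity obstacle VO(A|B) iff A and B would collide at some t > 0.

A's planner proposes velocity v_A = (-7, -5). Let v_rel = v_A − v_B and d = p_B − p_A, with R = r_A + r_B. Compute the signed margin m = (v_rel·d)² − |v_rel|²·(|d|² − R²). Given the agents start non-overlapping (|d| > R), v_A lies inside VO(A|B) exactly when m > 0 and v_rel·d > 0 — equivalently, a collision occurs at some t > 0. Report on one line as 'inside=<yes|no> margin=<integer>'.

d = (-13, 4),  |d|² = 185;  R = 5+4 = 9,  c = 185−9² = 104
v_rel = (-7, -11),  |v_rel|² = 170;  v_rel·d = (-7)·(-13) + (-11)·(4) = 47
170·t² − 94·t + 104 = 0  ⇒  m = 47² − 170·104 = -15471
m = -15471 < 0,  v_rel·d = 47 > 0  ⇒  outside

inside=no margin=-15471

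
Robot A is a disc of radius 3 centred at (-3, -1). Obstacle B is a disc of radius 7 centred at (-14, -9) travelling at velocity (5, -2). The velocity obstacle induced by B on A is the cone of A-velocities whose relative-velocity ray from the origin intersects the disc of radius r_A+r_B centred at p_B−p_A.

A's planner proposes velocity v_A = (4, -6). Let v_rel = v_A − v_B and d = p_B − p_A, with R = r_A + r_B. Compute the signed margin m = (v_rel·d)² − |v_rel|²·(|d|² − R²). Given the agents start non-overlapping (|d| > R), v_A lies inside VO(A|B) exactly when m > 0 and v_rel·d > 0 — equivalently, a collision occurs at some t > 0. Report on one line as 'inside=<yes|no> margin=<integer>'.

d = (-11, -8),  |d|² = 185;  R = 3+7 = 10,  c = 185−10² = 85
v_rel = (-1, -4),  |v_rel|² = 17;  v_rel·d = (-1)·(-11) + (-4)·(-8) = 43
17·t² − 86·t + 85 = 0  ⇒  m = 43² − 17·85 = 404
m = 404 > 0,  v_rel·d = 43 > 0  ⇒  inside

inside=yes margin=404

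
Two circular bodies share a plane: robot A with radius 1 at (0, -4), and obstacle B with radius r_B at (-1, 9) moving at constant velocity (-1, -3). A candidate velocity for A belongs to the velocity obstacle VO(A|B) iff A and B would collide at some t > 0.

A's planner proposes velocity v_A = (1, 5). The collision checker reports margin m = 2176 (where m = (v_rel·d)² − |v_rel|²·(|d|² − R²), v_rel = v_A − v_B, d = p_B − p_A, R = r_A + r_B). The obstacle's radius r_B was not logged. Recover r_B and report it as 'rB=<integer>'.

m = 2176
d = (-1, 13);  v_rel = (2, 8),  |v_rel|² = 68
v_rel×d = (2)·(13) − (8)·(-1) = 34
since m = R²·68 − 34²:  R² = (1156 + 2176) / 68 = 49
R = √49 = 7  ⇒  r_B = 7 − 1 = 6

rB=6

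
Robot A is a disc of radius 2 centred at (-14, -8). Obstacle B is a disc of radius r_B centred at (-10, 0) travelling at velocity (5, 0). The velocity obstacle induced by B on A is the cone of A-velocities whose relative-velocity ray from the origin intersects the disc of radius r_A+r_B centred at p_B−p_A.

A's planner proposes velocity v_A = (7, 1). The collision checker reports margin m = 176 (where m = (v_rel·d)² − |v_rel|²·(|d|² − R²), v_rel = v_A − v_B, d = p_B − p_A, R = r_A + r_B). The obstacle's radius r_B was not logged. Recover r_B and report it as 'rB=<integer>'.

m = 176
d = (4, 8);  v_rel = (2, 1),  |v_rel|² = 5
v_rel×d = (2)·(8) − (1)·(4) = 12
since m = R²·5 − 12²:  R² = (144 + 176) / 5 = 64
R = √64 = 8  ⇒  r_B = 8 − 2 = 6

rB=6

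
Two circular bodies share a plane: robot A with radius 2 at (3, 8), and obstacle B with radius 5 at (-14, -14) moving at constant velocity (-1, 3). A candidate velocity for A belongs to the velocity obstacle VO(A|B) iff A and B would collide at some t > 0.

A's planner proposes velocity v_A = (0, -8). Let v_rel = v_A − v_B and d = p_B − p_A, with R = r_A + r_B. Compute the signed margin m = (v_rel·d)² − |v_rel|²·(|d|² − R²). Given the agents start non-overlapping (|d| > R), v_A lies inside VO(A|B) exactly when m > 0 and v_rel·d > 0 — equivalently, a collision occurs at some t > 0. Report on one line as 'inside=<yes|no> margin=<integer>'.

d = (-17, -22),  |d|² = 773;  R = 2+5 = 7,  c = 773−7² = 724
v_rel = (1, -11),  |v_rel|² = 122;  v_rel·d = (1)·(-17) + (-11)·(-22) = 225
122·t² − 450·t + 724 = 0  ⇒  m = 225² − 122·724 = -37703
m = -37703 < 0,  v_rel·d = 225 > 0  ⇒  outside

inside=no margin=-37703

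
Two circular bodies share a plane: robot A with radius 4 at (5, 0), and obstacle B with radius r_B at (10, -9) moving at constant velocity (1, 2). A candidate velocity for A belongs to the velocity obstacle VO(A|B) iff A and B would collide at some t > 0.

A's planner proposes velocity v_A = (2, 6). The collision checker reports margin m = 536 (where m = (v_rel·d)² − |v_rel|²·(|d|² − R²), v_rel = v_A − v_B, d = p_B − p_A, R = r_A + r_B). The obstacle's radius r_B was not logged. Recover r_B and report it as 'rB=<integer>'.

m = 536
d = (5, -9);  v_rel = (1, 4),  |v_rel|² = 17
v_rel×d = (1)·(-9) − (4)·(5) = -29
since m = R²·17 − (-29)²:  R² = (841 + 536) / 17 = 81
R = √81 = 9  ⇒  r_B = 9 − 4 = 5

rB=5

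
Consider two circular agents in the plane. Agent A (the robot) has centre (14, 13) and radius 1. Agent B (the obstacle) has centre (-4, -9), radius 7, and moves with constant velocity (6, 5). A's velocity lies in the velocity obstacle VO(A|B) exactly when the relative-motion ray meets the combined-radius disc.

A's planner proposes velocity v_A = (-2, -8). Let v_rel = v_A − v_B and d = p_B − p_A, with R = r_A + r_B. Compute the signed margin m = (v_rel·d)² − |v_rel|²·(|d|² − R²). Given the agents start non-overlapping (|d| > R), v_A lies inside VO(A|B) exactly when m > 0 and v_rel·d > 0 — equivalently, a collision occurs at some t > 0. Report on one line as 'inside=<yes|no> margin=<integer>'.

d = (-18, -22),  |d|² = 808;  R = 1+7 = 8,  c = 808−8² = 744
v_rel = (-8, -13),  |v_rel|² = 233;  v_rel·d = (-8)·(-18) + (-13)·(-22) = 430
233·t² − 860·t + 744 = 0  ⇒  m = 430² − 233·744 = 11548
m = 11548 > 0,  v_rel·d = 430 > 0  ⇒  inside

inside=yes margin=11548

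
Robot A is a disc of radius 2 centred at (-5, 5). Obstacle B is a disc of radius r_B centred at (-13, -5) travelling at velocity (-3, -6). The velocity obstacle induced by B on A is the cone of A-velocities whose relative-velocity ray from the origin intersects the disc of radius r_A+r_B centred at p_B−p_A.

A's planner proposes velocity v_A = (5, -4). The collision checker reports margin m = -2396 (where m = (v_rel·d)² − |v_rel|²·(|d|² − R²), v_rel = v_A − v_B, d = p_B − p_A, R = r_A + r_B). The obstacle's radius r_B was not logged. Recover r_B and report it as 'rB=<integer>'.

m = -2396
d = (-8, -10);  v_rel = (8, 2),  |v_rel|² = 68
v_rel×d = (8)·(-10) − (2)·(-8) = -64
since m = R²·68 − (-64)²:  R² = (4096 + -2396) / 68 = 25
R = √25 = 5  ⇒  r_B = 5 − 2 = 3

rB=3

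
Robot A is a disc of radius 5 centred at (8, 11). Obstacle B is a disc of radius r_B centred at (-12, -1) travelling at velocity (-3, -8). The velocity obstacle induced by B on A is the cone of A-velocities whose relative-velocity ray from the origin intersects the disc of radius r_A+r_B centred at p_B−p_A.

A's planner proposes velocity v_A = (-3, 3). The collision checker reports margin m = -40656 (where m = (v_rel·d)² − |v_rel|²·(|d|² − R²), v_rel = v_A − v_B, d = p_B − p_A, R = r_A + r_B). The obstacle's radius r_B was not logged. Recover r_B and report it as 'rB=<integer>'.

m = -40656
d = (-20, -12);  v_rel = (0, 11),  |v_rel|² = 121
v_rel×d = (0)·(-12) − (11)·(-20) = 220
since m = R²·121 − 220²:  R² = (48400 + -40656) / 121 = 64
R = √64 = 8  ⇒  r_B = 8 − 5 = 3

rB=3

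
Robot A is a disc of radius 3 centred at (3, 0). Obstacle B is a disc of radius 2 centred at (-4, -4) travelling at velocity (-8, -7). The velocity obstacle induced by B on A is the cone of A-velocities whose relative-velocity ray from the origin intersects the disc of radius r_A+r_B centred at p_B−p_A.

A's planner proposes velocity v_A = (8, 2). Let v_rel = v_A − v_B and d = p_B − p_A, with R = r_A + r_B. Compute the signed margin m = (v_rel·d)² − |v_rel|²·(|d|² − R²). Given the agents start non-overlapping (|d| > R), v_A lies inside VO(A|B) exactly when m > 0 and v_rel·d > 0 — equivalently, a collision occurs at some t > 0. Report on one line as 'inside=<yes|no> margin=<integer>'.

d = (-7, -4),  |d|² = 65;  R = 3+2 = 5,  c = 65−5² = 40
v_rel = (16, 9),  |v_rel|² = 337;  v_rel·d = (16)·(-7) + (9)·(-4) = -148
337·t² + 296·t + 40 = 0  ⇒  m = (-148)² − 337·40 = 8424
m = 8424 > 0,  v_rel·d = -148 < 0  ⇒  outside

inside=no margin=8424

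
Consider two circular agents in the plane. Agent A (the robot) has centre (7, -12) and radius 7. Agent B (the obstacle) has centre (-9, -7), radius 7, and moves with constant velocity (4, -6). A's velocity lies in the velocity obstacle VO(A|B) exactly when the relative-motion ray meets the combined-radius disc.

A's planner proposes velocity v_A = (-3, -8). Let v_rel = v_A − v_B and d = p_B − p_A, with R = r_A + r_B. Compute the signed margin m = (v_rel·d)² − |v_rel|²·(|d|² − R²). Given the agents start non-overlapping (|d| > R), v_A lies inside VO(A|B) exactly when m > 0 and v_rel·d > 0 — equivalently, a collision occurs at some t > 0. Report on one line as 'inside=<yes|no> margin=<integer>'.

d = (-16, 5),  |d|² = 281;  R = 7+7 = 14,  c = 281−14² = 85
v_rel = (-7, -2),  |v_rel|² = 53;  v_rel·d = (-7)·(-16) + (-2)·(5) = 102
53·t² − 204·t + 85 = 0  ⇒  m = 102² − 53·85 = 5899
m = 5899 > 0,  v_rel·d = 102 > 0  ⇒  inside

inside=yes margin=5899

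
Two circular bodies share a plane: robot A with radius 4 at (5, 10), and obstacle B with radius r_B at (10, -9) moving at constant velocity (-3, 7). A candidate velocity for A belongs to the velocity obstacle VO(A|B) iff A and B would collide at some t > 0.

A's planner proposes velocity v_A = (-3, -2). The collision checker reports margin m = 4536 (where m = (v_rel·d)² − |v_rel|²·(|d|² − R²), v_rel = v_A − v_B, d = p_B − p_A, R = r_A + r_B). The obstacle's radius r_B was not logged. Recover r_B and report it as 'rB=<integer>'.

m = 4536
d = (5, -19);  v_rel = (0, -9),  |v_rel|² = 81
v_rel×d = (0)·(-19) − (-9)·(5) = 45
since m = R²·81 − 45²:  R² = (2025 + 4536) / 81 = 81
R = √81 = 9  ⇒  r_B = 9 − 4 = 5

rB=5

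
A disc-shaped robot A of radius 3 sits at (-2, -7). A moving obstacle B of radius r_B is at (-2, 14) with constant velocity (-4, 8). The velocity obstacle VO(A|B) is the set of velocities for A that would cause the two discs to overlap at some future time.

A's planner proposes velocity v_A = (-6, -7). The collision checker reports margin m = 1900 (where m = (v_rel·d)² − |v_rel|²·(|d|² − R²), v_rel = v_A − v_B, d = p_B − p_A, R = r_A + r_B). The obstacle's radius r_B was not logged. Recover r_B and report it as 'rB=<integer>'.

m = 1900
d = (0, 21);  v_rel = (-2, -15),  |v_rel|² = 229
v_rel×d = (-2)·(21) − (-15)·(0) = -42
since m = R²·229 − (-42)²:  R² = (1764 + 1900) / 229 = 16
R = √16 = 4  ⇒  r_B = 4 − 3 = 1

rB=1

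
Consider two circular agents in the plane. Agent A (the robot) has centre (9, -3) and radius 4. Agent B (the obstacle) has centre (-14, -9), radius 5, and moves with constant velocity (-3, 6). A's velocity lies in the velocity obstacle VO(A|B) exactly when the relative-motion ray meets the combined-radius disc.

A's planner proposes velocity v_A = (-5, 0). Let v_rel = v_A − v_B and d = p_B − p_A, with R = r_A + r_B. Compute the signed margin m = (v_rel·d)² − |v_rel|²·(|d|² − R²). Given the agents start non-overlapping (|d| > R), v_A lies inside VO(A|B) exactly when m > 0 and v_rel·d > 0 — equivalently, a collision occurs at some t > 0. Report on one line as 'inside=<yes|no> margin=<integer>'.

d = (-23, -6),  |d|² = 565;  R = 4+5 = 9,  c = 565−9² = 484
v_rel = (-2, -6),  |v_rel|² = 40;  v_rel·d = (-2)·(-23) + (-6)·(-6) = 82
40·t² − 164·t + 484 = 0  ⇒  m = 82² − 40·484 = -12636
m = -12636 < 0,  v_rel·d = 82 > 0  ⇒  outside

inside=no margin=-12636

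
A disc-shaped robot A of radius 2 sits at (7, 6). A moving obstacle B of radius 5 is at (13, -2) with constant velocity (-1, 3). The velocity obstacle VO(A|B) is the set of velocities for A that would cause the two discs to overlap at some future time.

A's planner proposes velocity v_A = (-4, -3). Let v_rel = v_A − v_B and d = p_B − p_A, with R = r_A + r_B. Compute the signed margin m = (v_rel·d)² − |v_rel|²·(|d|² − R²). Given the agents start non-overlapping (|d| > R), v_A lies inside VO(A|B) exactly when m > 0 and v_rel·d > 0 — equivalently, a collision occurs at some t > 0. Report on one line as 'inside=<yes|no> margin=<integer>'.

d = (6, -8),  |d|² = 100;  R = 2+5 = 7,  c = 100−7² = 51
v_rel = (-3, -6),  |v_rel|² = 45;  v_rel·d = (-3)·(6) + (-6)·(-8) = 30
45·t² − 60·t + 51 = 0  ⇒  m = 30² − 45·51 = -1395
m = -1395 < 0,  v_rel·d = 30 > 0  ⇒  outside

inside=no margin=-1395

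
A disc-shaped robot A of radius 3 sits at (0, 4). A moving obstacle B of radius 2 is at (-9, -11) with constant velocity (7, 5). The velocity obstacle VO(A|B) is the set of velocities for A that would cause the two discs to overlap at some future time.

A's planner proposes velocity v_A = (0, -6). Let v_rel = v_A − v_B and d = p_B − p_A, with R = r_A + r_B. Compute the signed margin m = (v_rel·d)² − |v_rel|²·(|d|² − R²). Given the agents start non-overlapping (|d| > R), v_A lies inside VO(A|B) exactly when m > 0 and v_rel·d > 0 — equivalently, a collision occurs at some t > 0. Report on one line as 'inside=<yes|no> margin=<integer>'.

d = (-9, -15),  |d|² = 306;  R = 3+2 = 5,  c = 306−5² = 281
v_rel = (-7, -11),  |v_rel|² = 170;  v_rel·d = (-7)·(-9) + (-11)·(-15) = 228
170·t² − 456·t + 281 = 0  ⇒  m = 228² − 170·281 = 4214
m = 4214 > 0,  v_rel·d = 228 > 0  ⇒  inside

inside=yes margin=4214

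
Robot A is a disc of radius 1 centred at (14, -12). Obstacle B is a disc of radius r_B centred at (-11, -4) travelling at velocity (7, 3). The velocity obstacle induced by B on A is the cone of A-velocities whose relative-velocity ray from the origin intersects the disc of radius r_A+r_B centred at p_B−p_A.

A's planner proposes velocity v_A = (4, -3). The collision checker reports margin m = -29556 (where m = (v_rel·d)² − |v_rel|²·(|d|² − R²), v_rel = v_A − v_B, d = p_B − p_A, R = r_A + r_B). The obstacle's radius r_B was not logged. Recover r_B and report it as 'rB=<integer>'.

m = -29556
d = (-25, 8);  v_rel = (-3, -6),  |v_rel|² = 45
v_rel×d = (-3)·(8) − (-6)·(-25) = -174
since m = R²·45 − (-174)²:  R² = (30276 + -29556) / 45 = 16
R = √16 = 4  ⇒  r_B = 4 − 1 = 3

rB=3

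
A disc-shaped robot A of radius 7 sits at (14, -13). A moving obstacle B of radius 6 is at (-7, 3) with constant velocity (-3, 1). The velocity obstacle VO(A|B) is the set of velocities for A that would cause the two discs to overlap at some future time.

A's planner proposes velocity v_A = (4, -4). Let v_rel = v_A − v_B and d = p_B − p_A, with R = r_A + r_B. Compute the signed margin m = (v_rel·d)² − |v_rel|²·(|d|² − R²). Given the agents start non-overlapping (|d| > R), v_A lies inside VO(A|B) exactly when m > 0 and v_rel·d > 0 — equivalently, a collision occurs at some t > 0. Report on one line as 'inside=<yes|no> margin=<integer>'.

d = (-21, 16),  |d|² = 697;  R = 7+6 = 13,  c = 697−13² = 528
v_rel = (7, -5),  |v_rel|² = 74;  v_rel·d = (7)·(-21) + (-5)·(16) = -227
74·t² + 454·t + 528 = 0  ⇒  m = (-227)² − 74·528 = 12457
m = 12457 > 0,  v_rel·d = -227 < 0  ⇒  outside

inside=no margin=12457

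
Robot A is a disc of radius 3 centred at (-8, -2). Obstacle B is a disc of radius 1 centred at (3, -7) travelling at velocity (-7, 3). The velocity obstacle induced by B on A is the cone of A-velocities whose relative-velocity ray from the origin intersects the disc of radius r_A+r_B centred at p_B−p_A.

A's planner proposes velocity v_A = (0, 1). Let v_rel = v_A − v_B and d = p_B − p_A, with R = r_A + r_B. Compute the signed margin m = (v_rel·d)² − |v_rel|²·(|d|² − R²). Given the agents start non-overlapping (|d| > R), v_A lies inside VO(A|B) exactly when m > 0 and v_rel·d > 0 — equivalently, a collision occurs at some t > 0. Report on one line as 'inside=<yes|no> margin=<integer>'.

d = (11, -5),  |d|² = 146;  R = 3+1 = 4,  c = 146−4² = 130
v_rel = (7, -2),  |v_rel|² = 53;  v_rel·d = (7)·(11) + (-2)·(-5) = 87
53·t² − 174·t + 130 = 0  ⇒  m = 87² − 53·130 = 679
m = 679 > 0,  v_rel·d = 87 > 0  ⇒  inside

inside=yes margin=679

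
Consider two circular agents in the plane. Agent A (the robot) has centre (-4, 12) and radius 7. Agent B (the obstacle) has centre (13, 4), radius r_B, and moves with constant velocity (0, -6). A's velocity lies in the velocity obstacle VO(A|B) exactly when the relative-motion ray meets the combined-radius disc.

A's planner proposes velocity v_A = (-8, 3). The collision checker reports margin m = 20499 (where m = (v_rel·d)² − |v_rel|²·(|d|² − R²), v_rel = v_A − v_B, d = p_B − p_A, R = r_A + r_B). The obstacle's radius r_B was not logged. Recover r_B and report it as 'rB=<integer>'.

m = 20499
d = (17, -8);  v_rel = (-8, 9),  |v_rel|² = 145
v_rel×d = (-8)·(-8) − (9)·(17) = -89
since m = R²·145 − (-89)²:  R² = (7921 + 20499) / 145 = 196
R = √196 = 14  ⇒  r_B = 14 − 7 = 7

rB=7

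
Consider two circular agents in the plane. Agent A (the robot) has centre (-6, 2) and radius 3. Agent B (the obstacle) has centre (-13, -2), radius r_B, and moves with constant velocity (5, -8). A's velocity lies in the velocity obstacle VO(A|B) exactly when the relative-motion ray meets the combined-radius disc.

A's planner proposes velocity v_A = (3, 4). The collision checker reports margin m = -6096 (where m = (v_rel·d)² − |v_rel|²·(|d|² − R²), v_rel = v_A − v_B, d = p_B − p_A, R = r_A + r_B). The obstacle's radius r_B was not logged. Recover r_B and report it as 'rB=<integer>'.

m = -6096
d = (-7, -4);  v_rel = (-2, 12),  |v_rel|² = 148
v_rel×d = (-2)·(-4) − (12)·(-7) = 92
since m = R²·148 − 92²:  R² = (8464 + -6096) / 148 = 16
R = √16 = 4  ⇒  r_B = 4 − 3 = 1

rB=1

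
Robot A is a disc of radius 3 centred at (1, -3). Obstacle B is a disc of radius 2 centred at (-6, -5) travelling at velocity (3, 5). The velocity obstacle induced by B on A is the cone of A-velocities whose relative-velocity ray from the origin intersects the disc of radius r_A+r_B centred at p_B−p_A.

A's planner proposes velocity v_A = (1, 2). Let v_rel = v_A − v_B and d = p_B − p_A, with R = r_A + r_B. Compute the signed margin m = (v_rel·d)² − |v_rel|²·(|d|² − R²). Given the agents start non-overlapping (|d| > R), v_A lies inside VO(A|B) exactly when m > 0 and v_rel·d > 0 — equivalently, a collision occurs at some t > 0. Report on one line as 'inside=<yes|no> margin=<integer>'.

d = (-7, -2),  |d|² = 53;  R = 3+2 = 5,  c = 53−5² = 28
v_rel = (-2, -3),  |v_rel|² = 13;  v_rel·d = (-2)·(-7) + (-3)·(-2) = 20
13·t² − 40·t + 28 = 0  ⇒  m = 20² − 13·28 = 36
m = 36 > 0,  v_rel·d = 20 > 0  ⇒  inside

inside=yes margin=36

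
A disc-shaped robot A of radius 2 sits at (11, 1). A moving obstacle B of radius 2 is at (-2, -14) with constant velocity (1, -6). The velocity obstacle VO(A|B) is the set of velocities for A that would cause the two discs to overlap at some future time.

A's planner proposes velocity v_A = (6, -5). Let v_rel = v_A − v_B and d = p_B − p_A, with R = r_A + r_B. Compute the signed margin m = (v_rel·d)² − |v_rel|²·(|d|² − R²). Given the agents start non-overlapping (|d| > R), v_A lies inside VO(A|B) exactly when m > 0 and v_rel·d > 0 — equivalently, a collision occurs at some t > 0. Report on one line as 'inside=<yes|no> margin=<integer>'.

d = (-13, -15),  |d|² = 394;  R = 2+2 = 4,  c = 394−4² = 378
v_rel = (5, 1),  |v_rel|² = 26;  v_rel·d = (5)·(-13) + (1)·(-15) = -80
26·t² + 160·t + 378 = 0  ⇒  m = (-80)² − 26·378 = -3428
m = -3428 < 0,  v_rel·d = -80 < 0  ⇒  outside

inside=no margin=-3428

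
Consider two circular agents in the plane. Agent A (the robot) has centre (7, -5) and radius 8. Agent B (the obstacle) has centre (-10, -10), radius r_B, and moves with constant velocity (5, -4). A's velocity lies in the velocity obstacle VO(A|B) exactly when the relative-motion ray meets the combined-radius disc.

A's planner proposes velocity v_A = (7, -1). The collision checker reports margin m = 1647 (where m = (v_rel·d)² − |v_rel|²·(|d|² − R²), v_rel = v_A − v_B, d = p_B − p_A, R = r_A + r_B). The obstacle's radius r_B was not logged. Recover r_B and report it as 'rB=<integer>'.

m = 1647
d = (-17, -5);  v_rel = (2, 3),  |v_rel|² = 13
v_rel×d = (2)·(-5) − (3)·(-17) = 41
since m = R²·13 − 41²:  R² = (1681 + 1647) / 13 = 256
R = √256 = 16  ⇒  r_B = 16 − 8 = 8

rB=8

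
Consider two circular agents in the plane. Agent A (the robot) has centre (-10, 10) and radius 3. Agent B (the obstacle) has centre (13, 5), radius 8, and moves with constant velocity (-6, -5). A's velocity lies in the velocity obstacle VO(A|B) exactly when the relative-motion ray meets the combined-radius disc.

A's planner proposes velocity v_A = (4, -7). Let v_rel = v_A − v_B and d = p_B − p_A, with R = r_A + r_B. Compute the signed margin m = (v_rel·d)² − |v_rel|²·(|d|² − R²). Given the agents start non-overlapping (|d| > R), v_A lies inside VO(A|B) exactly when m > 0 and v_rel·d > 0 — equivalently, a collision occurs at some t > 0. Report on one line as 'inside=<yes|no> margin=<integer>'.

d = (23, -5),  |d|² = 554;  R = 3+8 = 11,  c = 554−11² = 433
v_rel = (10, -2),  |v_rel|² = 104;  v_rel·d = (10)·(23) + (-2)·(-5) = 240
104·t² − 480·t + 433 = 0  ⇒  m = 240² − 104·433 = 12568
m = 12568 > 0,  v_rel·d = 240 > 0  ⇒  inside

inside=yes margin=12568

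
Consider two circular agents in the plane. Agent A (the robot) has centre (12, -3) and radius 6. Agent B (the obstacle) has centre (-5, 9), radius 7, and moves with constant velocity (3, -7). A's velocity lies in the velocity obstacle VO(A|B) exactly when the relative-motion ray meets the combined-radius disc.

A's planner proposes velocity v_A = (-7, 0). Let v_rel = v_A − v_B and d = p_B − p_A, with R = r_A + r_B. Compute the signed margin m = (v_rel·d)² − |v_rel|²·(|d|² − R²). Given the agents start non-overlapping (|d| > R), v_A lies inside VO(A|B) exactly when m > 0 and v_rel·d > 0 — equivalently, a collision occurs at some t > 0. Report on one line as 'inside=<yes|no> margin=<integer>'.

d = (-17, 12),  |d|² = 433;  R = 6+7 = 13,  c = 433−13² = 264
v_rel = (-10, 7),  |v_rel|² = 149;  v_rel·d = (-10)·(-17) + (7)·(12) = 254
149·t² − 508·t + 264 = 0  ⇒  m = 254² − 149·264 = 25180
m = 25180 > 0,  v_rel·d = 254 > 0  ⇒  inside

inside=yes margin=25180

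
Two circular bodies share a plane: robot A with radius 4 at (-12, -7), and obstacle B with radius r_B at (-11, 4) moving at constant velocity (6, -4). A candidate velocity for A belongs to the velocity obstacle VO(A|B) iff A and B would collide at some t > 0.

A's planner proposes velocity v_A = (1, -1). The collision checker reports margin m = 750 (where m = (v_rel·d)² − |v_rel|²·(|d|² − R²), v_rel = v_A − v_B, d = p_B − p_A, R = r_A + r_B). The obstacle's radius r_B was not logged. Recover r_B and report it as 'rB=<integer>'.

m = 750
d = (1, 11);  v_rel = (-5, 3),  |v_rel|² = 34
v_rel×d = (-5)·(11) − (3)·(1) = -58
since m = R²·34 − (-58)²:  R² = (3364 + 750) / 34 = 121
R = √121 = 11  ⇒  r_B = 11 − 4 = 7

rB=7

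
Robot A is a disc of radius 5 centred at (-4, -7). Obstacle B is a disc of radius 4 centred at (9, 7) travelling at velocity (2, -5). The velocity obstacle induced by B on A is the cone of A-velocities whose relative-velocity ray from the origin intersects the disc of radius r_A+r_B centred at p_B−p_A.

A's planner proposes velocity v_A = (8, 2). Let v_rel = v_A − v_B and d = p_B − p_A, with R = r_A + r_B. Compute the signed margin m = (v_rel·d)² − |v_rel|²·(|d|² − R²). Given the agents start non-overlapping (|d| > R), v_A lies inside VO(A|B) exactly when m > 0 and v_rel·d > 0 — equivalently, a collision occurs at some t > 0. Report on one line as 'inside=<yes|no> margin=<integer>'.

d = (13, 14),  |d|² = 365;  R = 5+4 = 9,  c = 365−9² = 284
v_rel = (6, 7),  |v_rel|² = 85;  v_rel·d = (6)·(13) + (7)·(14) = 176
85·t² − 352·t + 284 = 0  ⇒  m = 176² − 85·284 = 6836
m = 6836 > 0,  v_rel·d = 176 > 0  ⇒  inside

inside=yes margin=6836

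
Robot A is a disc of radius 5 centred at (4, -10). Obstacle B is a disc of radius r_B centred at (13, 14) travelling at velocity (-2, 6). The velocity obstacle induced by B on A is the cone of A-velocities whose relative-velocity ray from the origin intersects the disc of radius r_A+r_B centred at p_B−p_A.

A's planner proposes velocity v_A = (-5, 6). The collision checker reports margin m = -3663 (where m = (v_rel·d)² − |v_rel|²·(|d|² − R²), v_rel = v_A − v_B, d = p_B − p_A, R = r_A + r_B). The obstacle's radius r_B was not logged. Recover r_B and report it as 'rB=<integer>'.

m = -3663
d = (9, 24);  v_rel = (-3, 0),  |v_rel|² = 9
v_rel×d = (-3)·(24) − (0)·(9) = -72
since m = R²·9 − (-72)²:  R² = (5184 + -3663) / 9 = 169
R = √169 = 13  ⇒  r_B = 13 − 5 = 8

rB=8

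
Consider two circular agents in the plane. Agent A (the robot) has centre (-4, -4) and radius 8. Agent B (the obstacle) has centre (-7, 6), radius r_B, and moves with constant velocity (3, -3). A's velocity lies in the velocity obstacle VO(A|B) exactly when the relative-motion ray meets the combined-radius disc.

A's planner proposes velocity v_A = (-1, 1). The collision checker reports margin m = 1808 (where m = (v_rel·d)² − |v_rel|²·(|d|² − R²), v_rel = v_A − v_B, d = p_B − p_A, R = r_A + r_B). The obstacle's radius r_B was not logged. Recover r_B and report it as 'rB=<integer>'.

m = 1808
d = (-3, 10);  v_rel = (-4, 4),  |v_rel|² = 32
v_rel×d = (-4)·(10) − (4)·(-3) = -28
since m = R²·32 − (-28)²:  R² = (784 + 1808) / 32 = 81
R = √81 = 9  ⇒  r_B = 9 − 8 = 1

rB=1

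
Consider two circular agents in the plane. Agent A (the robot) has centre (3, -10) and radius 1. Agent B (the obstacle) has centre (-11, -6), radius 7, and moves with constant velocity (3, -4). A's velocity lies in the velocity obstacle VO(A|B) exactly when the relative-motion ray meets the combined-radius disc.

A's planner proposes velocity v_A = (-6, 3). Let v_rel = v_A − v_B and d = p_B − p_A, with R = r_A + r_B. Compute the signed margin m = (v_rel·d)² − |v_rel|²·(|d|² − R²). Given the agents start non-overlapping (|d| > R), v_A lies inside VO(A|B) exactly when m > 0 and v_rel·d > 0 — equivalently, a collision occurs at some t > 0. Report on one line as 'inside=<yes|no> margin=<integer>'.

d = (-14, 4),  |d|² = 212;  R = 1+7 = 8,  c = 212−8² = 148
v_rel = (-9, 7),  |v_rel|² = 130;  v_rel·d = (-9)·(-14) + (7)·(4) = 154
130·t² − 308·t + 148 = 0  ⇒  m = 154² − 130·148 = 4476
m = 4476 > 0,  v_rel·d = 154 > 0  ⇒  inside

inside=yes margin=4476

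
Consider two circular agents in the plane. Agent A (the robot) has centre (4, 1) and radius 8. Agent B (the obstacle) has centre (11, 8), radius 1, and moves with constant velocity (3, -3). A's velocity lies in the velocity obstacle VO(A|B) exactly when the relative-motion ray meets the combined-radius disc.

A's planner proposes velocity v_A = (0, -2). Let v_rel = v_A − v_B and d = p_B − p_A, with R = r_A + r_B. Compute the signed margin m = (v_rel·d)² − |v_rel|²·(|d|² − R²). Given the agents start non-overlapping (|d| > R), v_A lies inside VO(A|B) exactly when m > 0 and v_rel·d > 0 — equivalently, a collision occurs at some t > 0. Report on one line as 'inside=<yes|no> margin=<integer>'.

d = (7, 7),  |d|² = 98;  R = 8+1 = 9,  c = 98−9² = 17
v_rel = (-3, 1),  |v_rel|² = 10;  v_rel·d = (-3)·(7) + (1)·(7) = -14
10·t² + 28·t + 17 = 0  ⇒  m = (-14)² − 10·17 = 26
m = 26 > 0,  v_rel·d = -14 < 0  ⇒  outside

inside=no margin=26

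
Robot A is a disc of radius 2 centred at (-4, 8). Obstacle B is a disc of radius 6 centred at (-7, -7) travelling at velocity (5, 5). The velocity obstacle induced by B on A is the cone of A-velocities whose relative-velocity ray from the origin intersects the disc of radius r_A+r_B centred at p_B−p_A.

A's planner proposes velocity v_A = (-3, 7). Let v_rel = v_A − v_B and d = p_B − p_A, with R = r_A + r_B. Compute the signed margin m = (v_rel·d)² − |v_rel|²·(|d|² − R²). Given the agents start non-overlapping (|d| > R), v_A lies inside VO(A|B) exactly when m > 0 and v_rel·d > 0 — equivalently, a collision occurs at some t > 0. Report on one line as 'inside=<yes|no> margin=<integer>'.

d = (-3, -15),  |d|² = 234;  R = 2+6 = 8,  c = 234−8² = 170
v_rel = (-8, 2),  |v_rel|² = 68;  v_rel·d = (-8)·(-3) + (2)·(-15) = -6
68·t² + 12·t + 170 = 0  ⇒  m = (-6)² − 68·170 = -11524
m = -11524 < 0,  v_rel·d = -6 < 0  ⇒  outside

inside=no margin=-11524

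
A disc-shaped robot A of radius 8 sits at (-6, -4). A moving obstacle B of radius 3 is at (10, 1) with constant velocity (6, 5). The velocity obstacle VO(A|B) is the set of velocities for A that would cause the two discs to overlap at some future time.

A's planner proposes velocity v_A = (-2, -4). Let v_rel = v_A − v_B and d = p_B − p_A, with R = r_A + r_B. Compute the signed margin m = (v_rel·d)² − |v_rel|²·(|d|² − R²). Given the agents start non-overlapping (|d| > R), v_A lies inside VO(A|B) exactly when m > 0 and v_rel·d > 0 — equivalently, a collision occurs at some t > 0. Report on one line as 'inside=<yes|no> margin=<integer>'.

d = (16, 5),  |d|² = 281;  R = 8+3 = 11,  c = 281−11² = 160
v_rel = (-8, -9),  |v_rel|² = 145;  v_rel·d = (-8)·(16) + (-9)·(5) = -173
145·t² + 346·t + 160 = 0  ⇒  m = (-173)² − 145·160 = 6729
m = 6729 > 0,  v_rel·d = -173 < 0  ⇒  outside

inside=no margin=6729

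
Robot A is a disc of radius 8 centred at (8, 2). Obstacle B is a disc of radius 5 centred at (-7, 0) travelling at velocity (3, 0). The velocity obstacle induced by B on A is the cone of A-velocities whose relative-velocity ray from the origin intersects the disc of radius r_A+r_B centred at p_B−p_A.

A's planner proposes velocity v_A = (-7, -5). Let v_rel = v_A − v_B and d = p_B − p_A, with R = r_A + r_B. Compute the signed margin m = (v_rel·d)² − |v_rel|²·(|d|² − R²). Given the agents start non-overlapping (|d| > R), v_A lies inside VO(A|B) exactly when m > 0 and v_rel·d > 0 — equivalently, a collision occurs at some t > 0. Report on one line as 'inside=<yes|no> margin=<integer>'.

d = (-15, -2),  |d|² = 229;  R = 8+5 = 13,  c = 229−13² = 60
v_rel = (-10, -5),  |v_rel|² = 125;  v_rel·d = (-10)·(-15) + (-5)·(-2) = 160
125·t² − 320·t + 60 = 0  ⇒  m = 160² − 125·60 = 18100
m = 18100 > 0,  v_rel·d = 160 > 0  ⇒  inside

inside=yes margin=18100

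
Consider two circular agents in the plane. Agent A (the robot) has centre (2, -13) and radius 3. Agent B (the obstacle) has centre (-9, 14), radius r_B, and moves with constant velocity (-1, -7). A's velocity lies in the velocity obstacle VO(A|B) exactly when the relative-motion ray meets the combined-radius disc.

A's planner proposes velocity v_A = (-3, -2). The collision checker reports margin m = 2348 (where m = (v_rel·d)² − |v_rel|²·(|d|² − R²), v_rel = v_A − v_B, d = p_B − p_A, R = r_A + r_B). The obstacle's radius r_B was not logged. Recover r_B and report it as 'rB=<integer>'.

m = 2348
d = (-11, 27);  v_rel = (-2, 5),  |v_rel|² = 29
v_rel×d = (-2)·(27) − (5)·(-11) = 1
since m = R²·29 − 1²:  R² = (1 + 2348) / 29 = 81
R = √81 = 9  ⇒  r_B = 9 − 3 = 6

rB=6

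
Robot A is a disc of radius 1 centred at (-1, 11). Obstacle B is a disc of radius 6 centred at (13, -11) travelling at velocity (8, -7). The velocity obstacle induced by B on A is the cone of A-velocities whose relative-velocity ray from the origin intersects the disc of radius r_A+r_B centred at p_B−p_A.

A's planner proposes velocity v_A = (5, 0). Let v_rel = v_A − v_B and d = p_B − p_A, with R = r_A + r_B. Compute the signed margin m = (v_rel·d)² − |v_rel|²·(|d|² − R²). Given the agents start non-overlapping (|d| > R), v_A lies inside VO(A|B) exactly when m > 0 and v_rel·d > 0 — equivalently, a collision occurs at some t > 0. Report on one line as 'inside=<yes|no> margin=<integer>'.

d = (14, -22),  |d|² = 680;  R = 1+6 = 7,  c = 680−7² = 631
v_rel = (-3, 7),  |v_rel|² = 58;  v_rel·d = (-3)·(14) + (7)·(-22) = -196
58·t² + 392·t + 631 = 0  ⇒  m = (-196)² − 58·631 = 1818
m = 1818 > 0,  v_rel·d = -196 < 0  ⇒  outside

inside=no margin=1818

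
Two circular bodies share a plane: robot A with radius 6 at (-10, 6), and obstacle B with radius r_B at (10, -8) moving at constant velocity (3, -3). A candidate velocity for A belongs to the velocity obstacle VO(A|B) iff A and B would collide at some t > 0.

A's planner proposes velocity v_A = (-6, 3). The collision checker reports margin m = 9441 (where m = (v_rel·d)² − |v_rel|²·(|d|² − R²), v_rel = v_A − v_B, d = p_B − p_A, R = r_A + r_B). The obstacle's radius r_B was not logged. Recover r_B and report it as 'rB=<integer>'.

m = 9441
d = (20, -14);  v_rel = (-9, 6),  |v_rel|² = 117
v_rel×d = (-9)·(-14) − (6)·(20) = 6
since m = R²·117 − 6²:  R² = (36 + 9441) / 117 = 81
R = √81 = 9  ⇒  r_B = 9 − 6 = 3

rB=3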